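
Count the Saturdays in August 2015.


August 2015 has 31 days
Anchor: Jan 1, 2015. With p = 2015 - 1 = 2014: (p + p//4 - p//100 + p//400) mod 7 = (2014 + 503 - 20 + 5) mod 7 = 2502 mod 7 = 3 -> Thursday (Mon=0 ... Sun=6)
Days before August (Jan-Jul): 212; August 1 index = (3 + 212) mod 7 = 5 -> Saturday
First Saturday is August 1
Saturdays: 1, 8, 15, 22, 29

5 Saturdays


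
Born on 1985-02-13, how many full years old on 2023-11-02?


Birth: 1985-02-13
Reference: 2023-11-02
Year difference: 2023 - 1985 = 38

38 years old


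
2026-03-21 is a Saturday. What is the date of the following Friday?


Current: Saturday
Target: Friday
Days ahead: 6

Next Friday: 2026-03-27


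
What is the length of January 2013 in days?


January 2013

31 days


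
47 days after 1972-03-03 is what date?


Start: 1972-03-03, add 47 days
March 1972 has 31 days: 31 - 3 = 28 days to March 31 -> 19 left
April 1972: 19 <= 30 -> lands on April 19

Result: 1972-04-19


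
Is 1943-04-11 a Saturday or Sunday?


Anchor: Jan 1, 1943. With p = 1943 - 1 = 1942: (p + p//4 - p//100 + p//400) mod 7 = (1942 + 485 - 19 + 4) mod 7 = 2412 mod 7 = 4 -> Friday (Mon=0 ... Sun=6)
Day of year: 101; offset = 100
Weekday index = (4 + 100) mod 7 = 6 -> Sunday
Weekend days: Saturday, Sunday

Yes


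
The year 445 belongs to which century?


Century = (year - 1) // 100 + 1
= (445 - 1) // 100 + 1
= 444 // 100 + 1
= 4 + 1

5th century


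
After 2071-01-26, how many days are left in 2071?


Day of year: 26 of 365
Remaining = 365 - 26

339 days


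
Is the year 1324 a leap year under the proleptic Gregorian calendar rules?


Gregorian leap year rule: divisible by 4, but not by 100, unless also by 400.
1324 is divisible by 4 but not 100 -> leap year

Yes


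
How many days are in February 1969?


February 1969 (leap year: no)

28 days


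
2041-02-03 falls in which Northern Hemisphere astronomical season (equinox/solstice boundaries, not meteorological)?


Date: February 3
Astronomical Winter (approx.; exact equinox/solstice day varies by year): December 21 to March 19
February 3 falls within the Winter window

Winter


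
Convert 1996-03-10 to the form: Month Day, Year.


ISO 1996-03-10 parses as year=1996, month=03, day=10
Month 3 -> March

March 10, 1996


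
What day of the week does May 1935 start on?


Target: May 1, 1935
Anchor: Jan 1, 1935. With p = 1935 - 1 = 1934: (p + p//4 - p//100 + p//400) mod 7 = (1934 + 483 - 19 + 4) mod 7 = 2402 mod 7 = 1 -> Tuesday (Mon=0 ... Sun=6)
Days before May (Jan-Apr): 120 days
Weekday index = (1 + 120) mod 7 = 2

Wednesday


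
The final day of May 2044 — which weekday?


May 2044 has 31 days
Anchor: Jan 1, 2044. With p = 2044 - 1 = 2043: (p + p//4 - p//100 + p//400) mod 7 = (2043 + 510 - 20 + 5) mod 7 = 2538 mod 7 = 4 -> Friday (Mon=0 ... Sun=6)
Days before May (Jan-Apr): 121; May 1 index = (4 + 121) mod 7 = 6 -> Sunday
Last day offset: 31 - 1 = 30 days
Weekday index = (6 + 30) mod 7 = 1

Tuesday, May 31


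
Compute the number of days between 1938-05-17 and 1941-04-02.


From 1938-05-17 to 1941-04-02
1938-05-17: days before May = 31 + 28 + 31 + 30 = 120 (1938 is not a leap year); day of year = 120 + 17 = 137
1941-04-02: days before April = 31 + 28 + 31 = 90 (1941 is not a leap year); day of year = 90 + 2 = 92
Rest of 1938: 365 - 137 = 228
Full years 1939 (365), 1940 (366): 731
Total = 228 + 731 + 92 = 1051

1051 days


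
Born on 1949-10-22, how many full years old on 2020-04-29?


Birth: 1949-10-22
Reference: 2020-04-29
Year difference: 2020 - 1949 = 71
Birthday not yet reached in 2020, subtract 1

70 years old


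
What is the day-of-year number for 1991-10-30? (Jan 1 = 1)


Date: October 30, 1991
Days in months 1 through 9: 273
Plus 30 days in October

Day of year: 303


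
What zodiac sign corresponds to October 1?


Date: October 1
Conventional tropical zodiac dates: Libra from September 23 onward; Scorpio starts October 23
October 1 falls within the Libra range

Libra


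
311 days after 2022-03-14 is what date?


Start: 2022-03-14, add 311 days
March 2022 has 31 days: 31 - 14 = 17 days to March 31 -> 294 left
April 2022 has 30 days -> 264 left
May 2022 has 31 days -> 233 left
June 2022 has 30 days -> 203 left
July 2022 has 31 days -> 172 left
August 2022 has 31 days -> 141 left
September 2022 has 30 days -> 111 left
October 2022 has 31 days -> 80 left
November 2022 has 30 days -> 50 left
December 2022 has 31 days -> 19 left
January 2023: 19 <= 31 -> lands on January 19

Result: 2023-01-19


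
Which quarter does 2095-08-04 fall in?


Month: August (month 8)
Q1: Jan-Mar, Q2: Apr-Jun, Q3: Jul-Sep, Q4: Oct-Dec

Q3


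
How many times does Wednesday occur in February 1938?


February 1938 has 28 days
Anchor: Jan 1, 1938. With p = 1938 - 1 = 1937: (p + p//4 - p//100 + p//400) mod 7 = (1937 + 484 - 19 + 4) mod 7 = 2406 mod 7 = 5 -> Saturday (Mon=0 ... Sun=6)
Days before February (Jan): 31; February 1 index = (5 + 31) mod 7 = 1 -> Tuesday
First Wednesday is February 2
Wednesdays: 2, 9, 16, 23

4 Wednesdays


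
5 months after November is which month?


November is month 11
11 + 5 = 16; wrap: 16 - 12 = 4

April


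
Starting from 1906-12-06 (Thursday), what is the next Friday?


Current: Thursday
Target: Friday
Days ahead: 1

Next Friday: 1906-12-07


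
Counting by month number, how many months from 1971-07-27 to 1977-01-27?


From July 1971 to January 1977
6 years * 12 = 72 months, minus 6 months = 66

66 months


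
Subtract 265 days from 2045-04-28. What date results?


Start: 2045-04-28, subtract 265 days
Back 28 days from April 28 reaches March 31, 2045 -> 237 left
March 2045 has 31 days -> back to February 28, 2045 -> 206 left
February 2045 has 28 days -> back to January 31, 2045 -> 178 left
January 2045 has 31 days -> back to December 31, 2044 -> 147 left
December 2044 has 31 days -> back to November 30, 2044 -> 116 left
November 2044 has 30 days -> back to October 31, 2044 -> 86 left
October 2044 has 31 days -> back to September 30, 2044 -> 55 left
September 2044 has 30 days -> back to August 31, 2044 -> 25 left
August 2044: 31 - 25 = 6 -> lands on August 6

Result: 2044-08-06


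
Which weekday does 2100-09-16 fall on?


Date: September 16, 2100
Anchor: Jan 1, 2100. With p = 2100 - 1 = 2099: (p + p//4 - p//100 + p//400) mod 7 = (2099 + 524 - 20 + 5) mod 7 = 2608 mod 7 = 4 -> Friday (Mon=0 ... Sun=6)
Days before September (Jan-Aug): 243; offset = 243 + 16 - 1 = 258
Weekday index = (4 + 258) mod 7 = 3

Day of the week: Thursday


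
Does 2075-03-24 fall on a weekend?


Anchor: Jan 1, 2075. With p = 2075 - 1 = 2074: (p + p//4 - p//100 + p//400) mod 7 = (2074 + 518 - 20 + 5) mod 7 = 2577 mod 7 = 1 -> Tuesday (Mon=0 ... Sun=6)
Day of year: 83; offset = 82
Weekday index = (1 + 82) mod 7 = 6 -> Sunday
Weekend days: Saturday, Sunday

Yes


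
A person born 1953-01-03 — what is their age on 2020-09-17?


Birth: 1953-01-03
Reference: 2020-09-17
Year difference: 2020 - 1953 = 67

67 years old


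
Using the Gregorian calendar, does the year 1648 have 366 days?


Gregorian leap year rule: divisible by 4, but not by 100, unless also by 400.
1648 is divisible by 4 but not 100 -> leap year

Yes


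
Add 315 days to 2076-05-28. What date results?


Start: 2076-05-28, add 315 days
May 2076 has 31 days: 31 - 28 = 3 days to May 31 -> 312 left
June 2076 has 30 days -> 282 left
July 2076 has 31 days -> 251 left
August 2076 has 31 days -> 220 left
September 2076 has 30 days -> 190 left
October 2076 has 31 days -> 159 left
November 2076 has 30 days -> 129 left
December 2076 has 31 days -> 98 left
January 2077 has 31 days -> 67 left
February 2077 has 28 days -> 39 left
March 2077 has 31 days -> 8 left
April 2077: 8 <= 30 -> lands on April 8

Result: 2077-04-08


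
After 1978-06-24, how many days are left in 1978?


Day of year: 175 of 365
Remaining = 365 - 175

190 days


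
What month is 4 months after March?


March is month 3
3 + 4 = 7

July


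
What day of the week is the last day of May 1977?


May 1977 has 31 days
Anchor: Jan 1, 1977. With p = 1977 - 1 = 1976: (p + p//4 - p//100 + p//400) mod 7 = (1976 + 494 - 19 + 4) mod 7 = 2455 mod 7 = 5 -> Saturday (Mon=0 ... Sun=6)
Days before May (Jan-Apr): 120; May 1 index = (5 + 120) mod 7 = 6 -> Sunday
Last day offset: 31 - 1 = 30 days
Weekday index = (6 + 30) mod 7 = 1

Tuesday, May 31


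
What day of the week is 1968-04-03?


Date: April 3, 1968
Anchor: Jan 1, 1968. With p = 1968 - 1 = 1967: (p + p//4 - p//100 + p//400) mod 7 = (1967 + 491 - 19 + 4) mod 7 = 2443 mod 7 = 0 -> Monday (Mon=0 ... Sun=6)
Days before April (Jan-Mar): 91; offset = 91 + 3 - 1 = 93
Weekday index = (0 + 93) mod 7 = 2

Day of the week: Wednesday


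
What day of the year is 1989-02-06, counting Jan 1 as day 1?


Date: February 6, 1989
Days in months 1 through 1: 31
Plus 6 days in February

Day of year: 37


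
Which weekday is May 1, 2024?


Target: May 1, 2024
Anchor: Jan 1, 2024. With p = 2024 - 1 = 2023: (p + p//4 - p//100 + p//400) mod 7 = (2023 + 505 - 20 + 5) mod 7 = 2513 mod 7 = 0 -> Monday (Mon=0 ... Sun=6)
Days before May (Jan-Apr): 121 days
Weekday index = (0 + 121) mod 7 = 2

Wednesday


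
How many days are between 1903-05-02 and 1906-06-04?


From 1903-05-02 to 1906-06-04
1903-05-02: days before May = 31 + 28 + 31 + 30 = 120 (1903 is not a leap year); day of year = 120 + 2 = 122
1906-06-04: days before June = 31 + 28 + 31 + 30 + 31 = 151 (1906 is not a leap year); day of year = 151 + 4 = 155
Rest of 1903: 365 - 122 = 243
Full years 1904 (366), 1905 (365): 731
Total = 243 + 731 + 155 = 1129

1129 days


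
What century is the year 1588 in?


Century = (year - 1) // 100 + 1
= (1588 - 1) // 100 + 1
= 1587 // 100 + 1
= 15 + 1

16th century


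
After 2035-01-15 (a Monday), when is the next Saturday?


Current: Monday
Target: Saturday
Days ahead: 5

Next Saturday: 2035-01-20


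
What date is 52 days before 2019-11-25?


Start: 2019-11-25, subtract 52 days
Back 25 days from November 25 reaches October 31, 2019 -> 27 left
October 2019: 31 - 27 = 4 -> lands on October 4

Result: 2019-10-04


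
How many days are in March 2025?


March 2025

31 days


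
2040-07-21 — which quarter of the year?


Month: July (month 7)
Q1: Jan-Mar, Q2: Apr-Jun, Q3: Jul-Sep, Q4: Oct-Dec

Q3


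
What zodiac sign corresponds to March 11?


Date: March 11
Conventional tropical zodiac dates: Pisces from February 19 onward; Aries starts March 21
March 11 falls within the Pisces range

Pisces


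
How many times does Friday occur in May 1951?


May 1951 has 31 days
Anchor: Jan 1, 1951. With p = 1951 - 1 = 1950: (p + p//4 - p//100 + p//400) mod 7 = (1950 + 487 - 19 + 4) mod 7 = 2422 mod 7 = 0 -> Monday (Mon=0 ... Sun=6)
Days before May (Jan-Apr): 120; May 1 index = (0 + 120) mod 7 = 1 -> Tuesday
First Friday is May 4
Fridays: 4, 11, 18, 25

4 Fridays


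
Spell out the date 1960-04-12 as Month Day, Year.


ISO 1960-04-12 parses as year=1960, month=04, day=12
Month 4 -> April

April 12, 1960


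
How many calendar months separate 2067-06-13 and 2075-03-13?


From June 2067 to March 2075
8 years * 12 = 96 months, minus 3 months = 93

93 months


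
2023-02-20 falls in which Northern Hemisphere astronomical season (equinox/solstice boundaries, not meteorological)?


Date: February 20
Astronomical Winter (approx.; exact equinox/solstice day varies by year): December 21 to March 19
February 20 falls within the Winter window

Winter


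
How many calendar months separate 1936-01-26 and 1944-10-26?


From January 1936 to October 1944
8 years * 12 = 96 months, plus 9 months = 105

105 months


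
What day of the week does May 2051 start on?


Target: May 1, 2051
Anchor: Jan 1, 2051. With p = 2051 - 1 = 2050: (p + p//4 - p//100 + p//400) mod 7 = (2050 + 512 - 20 + 5) mod 7 = 2547 mod 7 = 6 -> Sunday (Mon=0 ... Sun=6)
Days before May (Jan-Apr): 120 days
Weekday index = (6 + 120) mod 7 = 0

Monday


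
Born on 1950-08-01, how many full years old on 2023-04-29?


Birth: 1950-08-01
Reference: 2023-04-29
Year difference: 2023 - 1950 = 73
Birthday not yet reached in 2023, subtract 1

72 years old


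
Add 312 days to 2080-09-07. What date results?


Start: 2080-09-07, add 312 days
September 2080 has 30 days: 30 - 7 = 23 days to September 30 -> 289 left
October 2080 has 31 days -> 258 left
November 2080 has 30 days -> 228 left
December 2080 has 31 days -> 197 left
January 2081 has 31 days -> 166 left
February 2081 has 28 days -> 138 left
March 2081 has 31 days -> 107 left
April 2081 has 30 days -> 77 left
May 2081 has 31 days -> 46 left
June 2081 has 30 days -> 16 left
July 2081: 16 <= 31 -> lands on July 16

Result: 2081-07-16


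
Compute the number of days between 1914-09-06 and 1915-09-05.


From 1914-09-06 to 1915-09-05
1914-09-06: days before September = 31 + 28 + 31 + 30 + 31 + 30 + 31 + 31 = 243 (1914 is not a leap year); day of year = 243 + 6 = 249
1915-09-05: days before September = 31 + 28 + 31 + 30 + 31 + 30 + 31 + 31 = 243 (1915 is not a leap year); day of year = 243 + 5 = 248
Rest of 1914: 365 - 249 = 116
Total = 116 + 248 = 364

364 days


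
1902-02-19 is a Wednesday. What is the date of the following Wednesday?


Current: Wednesday
Target: Wednesday
Days ahead: 7

Next Wednesday: 1902-02-26


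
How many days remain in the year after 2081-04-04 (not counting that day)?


Day of year: 94 of 365
Remaining = 365 - 94

271 days


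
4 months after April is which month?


April is month 4
4 + 4 = 8

August


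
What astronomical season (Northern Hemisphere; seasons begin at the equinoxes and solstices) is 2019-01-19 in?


Date: January 19
Astronomical Winter (approx.; exact equinox/solstice day varies by year): December 21 to March 19
January 19 falls within the Winter window

Winter


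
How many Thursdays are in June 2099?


June 2099 has 30 days
Anchor: Jan 1, 2099. With p = 2099 - 1 = 2098: (p + p//4 - p//100 + p//400) mod 7 = (2098 + 524 - 20 + 5) mod 7 = 2607 mod 7 = 3 -> Thursday (Mon=0 ... Sun=6)
Days before June (Jan-May): 151; June 1 index = (3 + 151) mod 7 = 0 -> Monday
First Thursday is June 4
Thursdays: 4, 11, 18, 25

4 Thursdays


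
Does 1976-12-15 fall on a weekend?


Anchor: Jan 1, 1976. With p = 1976 - 1 = 1975: (p + p//4 - p//100 + p//400) mod 7 = (1975 + 493 - 19 + 4) mod 7 = 2453 mod 7 = 3 -> Thursday (Mon=0 ... Sun=6)
Day of year: 350; offset = 349
Weekday index = (3 + 349) mod 7 = 2 -> Wednesday
Weekend days: Saturday, Sunday

No


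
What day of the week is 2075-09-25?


Date: September 25, 2075
Anchor: Jan 1, 2075. With p = 2075 - 1 = 2074: (p + p//4 - p//100 + p//400) mod 7 = (2074 + 518 - 20 + 5) mod 7 = 2577 mod 7 = 1 -> Tuesday (Mon=0 ... Sun=6)
Days before September (Jan-Aug): 243; offset = 243 + 25 - 1 = 267
Weekday index = (1 + 267) mod 7 = 2

Day of the week: Wednesday


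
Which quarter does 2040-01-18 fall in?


Month: January (month 1)
Q1: Jan-Mar, Q2: Apr-Jun, Q3: Jul-Sep, Q4: Oct-Dec

Q1


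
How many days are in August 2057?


August 2057

31 days


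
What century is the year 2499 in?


Century = (year - 1) // 100 + 1
= (2499 - 1) // 100 + 1
= 2498 // 100 + 1
= 24 + 1

25th century


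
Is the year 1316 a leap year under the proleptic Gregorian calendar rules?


Gregorian leap year rule: divisible by 4, but not by 100, unless also by 400.
1316 is divisible by 4 but not 100 -> leap year

Yes


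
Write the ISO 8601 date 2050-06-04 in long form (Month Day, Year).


ISO 2050-06-04 parses as year=2050, month=06, day=04
Month 6 -> June

June 4, 2050


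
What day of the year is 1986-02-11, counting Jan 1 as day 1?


Date: February 11, 1986
Days in months 1 through 1: 31
Plus 11 days in February

Day of year: 42


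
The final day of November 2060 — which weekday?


November 2060 has 30 days
Anchor: Jan 1, 2060. With p = 2060 - 1 = 2059: (p + p//4 - p//100 + p//400) mod 7 = (2059 + 514 - 20 + 5) mod 7 = 2558 mod 7 = 3 -> Thursday (Mon=0 ... Sun=6)
Days before November (Jan-Oct): 305; November 1 index = (3 + 305) mod 7 = 0 -> Monday
Last day offset: 30 - 1 = 29 days
Weekday index = (0 + 29) mod 7 = 1

Tuesday, November 30


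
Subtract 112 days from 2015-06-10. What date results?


Start: 2015-06-10, subtract 112 days
Back 10 days from June 10 reaches May 31, 2015 -> 102 left
May 2015 has 31 days -> back to April 30, 2015 -> 71 left
April 2015 has 30 days -> back to March 31, 2015 -> 41 left
March 2015 has 31 days -> back to February 28, 2015 -> 10 left
February 2015: 28 - 10 = 18 -> lands on February 18

Result: 2015-02-18


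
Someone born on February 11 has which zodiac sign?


Date: February 11
Conventional tropical zodiac dates: Aquarius from January 20 onward; Pisces starts February 19
February 11 falls within the Aquarius range

Aquarius


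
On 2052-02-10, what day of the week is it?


Date: February 10, 2052
Anchor: Jan 1, 2052. With p = 2052 - 1 = 2051: (p + p//4 - p//100 + p//400) mod 7 = (2051 + 512 - 20 + 5) mod 7 = 2548 mod 7 = 0 -> Monday (Mon=0 ... Sun=6)
Days before February (Jan): 31; offset = 31 + 10 - 1 = 40
Weekday index = (0 + 40) mod 7 = 5

Day of the week: Saturday


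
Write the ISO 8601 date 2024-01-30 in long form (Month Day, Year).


ISO 2024-01-30 parses as year=2024, month=01, day=30
Month 1 -> January

January 30, 2024


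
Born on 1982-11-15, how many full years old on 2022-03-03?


Birth: 1982-11-15
Reference: 2022-03-03
Year difference: 2022 - 1982 = 40
Birthday not yet reached in 2022, subtract 1

39 years old


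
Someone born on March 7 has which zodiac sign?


Date: March 7
Conventional tropical zodiac dates: Pisces from February 19 onward; Aries starts March 21
March 7 falls within the Pisces range

Pisces


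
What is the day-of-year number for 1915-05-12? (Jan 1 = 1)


Date: May 12, 1915
Days in months 1 through 4: 120
Plus 12 days in May

Day of year: 132


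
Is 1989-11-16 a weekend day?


Anchor: Jan 1, 1989. With p = 1989 - 1 = 1988: (p + p//4 - p//100 + p//400) mod 7 = (1988 + 497 - 19 + 4) mod 7 = 2470 mod 7 = 6 -> Sunday (Mon=0 ... Sun=6)
Day of year: 320; offset = 319
Weekday index = (6 + 319) mod 7 = 3 -> Thursday
Weekend days: Saturday, Sunday

No


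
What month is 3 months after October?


October is month 10
10 + 3 = 13; wrap: 13 - 12 = 1

January


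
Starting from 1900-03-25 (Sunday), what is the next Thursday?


Current: Sunday
Target: Thursday
Days ahead: 4

Next Thursday: 1900-03-29


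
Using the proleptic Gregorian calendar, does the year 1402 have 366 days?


Gregorian leap year rule: divisible by 4, but not by 100, unless also by 400.
1402 is not divisible by 4 -> not a leap year

No


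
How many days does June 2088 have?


June 2088

30 days


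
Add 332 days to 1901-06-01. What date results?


Start: 1901-06-01, add 332 days
June 1901 has 30 days: 30 - 1 = 29 days to June 30 -> 303 left
July 1901 has 31 days -> 272 left
August 1901 has 31 days -> 241 left
September 1901 has 30 days -> 211 left
October 1901 has 31 days -> 180 left
November 1901 has 30 days -> 150 left
December 1901 has 31 days -> 119 left
January 1902 has 31 days -> 88 left
February 1902 has 28 days -> 60 left
March 1902 has 31 days -> 29 left
April 1902: 29 <= 30 -> lands on April 29

Result: 1902-04-29


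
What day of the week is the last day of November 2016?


November 2016 has 30 days
Anchor: Jan 1, 2016. With p = 2016 - 1 = 2015: (p + p//4 - p//100 + p//400) mod 7 = (2015 + 503 - 20 + 5) mod 7 = 2503 mod 7 = 4 -> Friday (Mon=0 ... Sun=6)
Days before November (Jan-Oct): 305; November 1 index = (4 + 305) mod 7 = 1 -> Tuesday
Last day offset: 30 - 1 = 29 days
Weekday index = (1 + 29) mod 7 = 2

Wednesday, November 30


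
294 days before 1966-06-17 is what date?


Start: 1966-06-17, subtract 294 days
Back 17 days from June 17 reaches May 31, 1966 -> 277 left
May 1966 has 31 days -> back to April 30, 1966 -> 246 left
April 1966 has 30 days -> back to March 31, 1966 -> 216 left
March 1966 has 31 days -> back to February 28, 1966 -> 185 left
February 1966 has 28 days -> back to January 31, 1966 -> 157 left
January 1966 has 31 days -> back to December 31, 1965 -> 126 left
December 1965 has 31 days -> back to November 30, 1965 -> 95 left
November 1965 has 30 days -> back to October 31, 1965 -> 65 left
October 1965 has 31 days -> back to September 30, 1965 -> 34 left
September 1965 has 30 days -> back to August 31, 1965 -> 4 left
August 1965: 31 - 4 = 27 -> lands on August 27

Result: 1965-08-27


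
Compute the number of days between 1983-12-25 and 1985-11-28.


From 1983-12-25 to 1985-11-28
1983-12-25: days before December = 31 + 28 + 31 + 30 + 31 + 30 + 31 + 31 + 30 + 31 + 30 = 334 (1983 is not a leap year); day of year = 334 + 25 = 359
1985-11-28: days before November = 31 + 28 + 31 + 30 + 31 + 30 + 31 + 31 + 30 + 31 = 304 (1985 is not a leap year); day of year = 304 + 28 = 332
Rest of 1983: 365 - 359 = 6
Full years 1984 (366): 366
Total = 6 + 366 + 332 = 704

704 days


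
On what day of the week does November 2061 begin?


Target: November 1, 2061
Anchor: Jan 1, 2061. With p = 2061 - 1 = 2060: (p + p//4 - p//100 + p//400) mod 7 = (2060 + 515 - 20 + 5) mod 7 = 2560 mod 7 = 5 -> Saturday (Mon=0 ... Sun=6)
Days before November (Jan-Oct): 304 days
Weekday index = (5 + 304) mod 7 = 1

Tuesday


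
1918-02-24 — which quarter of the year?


Month: February (month 2)
Q1: Jan-Mar, Q2: Apr-Jun, Q3: Jul-Sep, Q4: Oct-Dec

Q1


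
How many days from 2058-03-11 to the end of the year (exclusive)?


Day of year: 70 of 365
Remaining = 365 - 70

295 days


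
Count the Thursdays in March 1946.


March 1946 has 31 days
Anchor: Jan 1, 1946. With p = 1946 - 1 = 1945: (p + p//4 - p//100 + p//400) mod 7 = (1945 + 486 - 19 + 4) mod 7 = 2416 mod 7 = 1 -> Tuesday (Mon=0 ... Sun=6)
Days before March (Jan-Feb): 59; March 1 index = (1 + 59) mod 7 = 4 -> Friday
First Thursday is March 7
Thursdays: 7, 14, 21, 28

4 Thursdays


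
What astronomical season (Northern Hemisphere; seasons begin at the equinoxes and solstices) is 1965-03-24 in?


Date: March 24
Astronomical Spring (approx.; exact equinox/solstice day varies by year): March 20 to June 20
March 24 falls within the Spring window

Spring


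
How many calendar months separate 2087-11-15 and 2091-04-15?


From November 2087 to April 2091
4 years * 12 = 48 months, minus 7 months = 41

41 months


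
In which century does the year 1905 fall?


Century = (year - 1) // 100 + 1
= (1905 - 1) // 100 + 1
= 1904 // 100 + 1
= 19 + 1

20th century


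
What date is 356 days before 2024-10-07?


Start: 2024-10-07, subtract 356 days
Back 7 days from October 7 reaches September 30, 2024 -> 349 left
September 2024 has 30 days -> back to August 31, 2024 -> 319 left
August 2024 has 31 days -> back to July 31, 2024 -> 288 left
July 2024 has 31 days -> back to June 30, 2024 -> 257 left
June 2024 has 30 days -> back to May 31, 2024 -> 227 left
May 2024 has 31 days -> back to April 30, 2024 -> 196 left
April 2024 has 30 days -> back to March 31, 2024 -> 166 left
March 2024 has 31 days -> back to February 29, 2024 -> 135 left
February 2024 has 29 days -> back to January 31, 2024 -> 106 left
January 2024 has 31 days -> back to December 31, 2023 -> 75 left
December 2023 has 31 days -> back to November 30, 2023 -> 44 left
November 2023 has 30 days -> back to October 31, 2023 -> 14 left
October 2023: 31 - 14 = 17 -> lands on October 17

Result: 2023-10-17


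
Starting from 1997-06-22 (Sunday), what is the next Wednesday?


Current: Sunday
Target: Wednesday
Days ahead: 3

Next Wednesday: 1997-06-25


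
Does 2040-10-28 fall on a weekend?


Anchor: Jan 1, 2040. With p = 2040 - 1 = 2039: (p + p//4 - p//100 + p//400) mod 7 = (2039 + 509 - 20 + 5) mod 7 = 2533 mod 7 = 6 -> Sunday (Mon=0 ... Sun=6)
Day of year: 302; offset = 301
Weekday index = (6 + 301) mod 7 = 6 -> Sunday
Weekend days: Saturday, Sunday

Yes


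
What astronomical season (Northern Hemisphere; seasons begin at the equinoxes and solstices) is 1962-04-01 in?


Date: April 1
Astronomical Spring (approx.; exact equinox/solstice day varies by year): March 20 to June 20
April 1 falls within the Spring window

Spring


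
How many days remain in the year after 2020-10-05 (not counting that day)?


Day of year: 279 of 366
Remaining = 366 - 279

87 days


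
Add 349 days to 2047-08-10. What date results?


Start: 2047-08-10, add 349 days
August 2047 has 31 days: 31 - 10 = 21 days to August 31 -> 328 left
September 2047 has 30 days -> 298 left
October 2047 has 31 days -> 267 left
November 2047 has 30 days -> 237 left
December 2047 has 31 days -> 206 left
January 2048 has 31 days -> 175 left
February 2048 has 29 days -> 146 left
March 2048 has 31 days -> 115 left
April 2048 has 30 days -> 85 left
May 2048 has 31 days -> 54 left
June 2048 has 30 days -> 24 left
July 2048: 24 <= 31 -> lands on July 24

Result: 2048-07-24


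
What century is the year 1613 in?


Century = (year - 1) // 100 + 1
= (1613 - 1) // 100 + 1
= 1612 // 100 + 1
= 16 + 1

17th century


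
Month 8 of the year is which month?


Month 8 of 12

August


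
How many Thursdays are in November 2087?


November 2087 has 30 days
Anchor: Jan 1, 2087. With p = 2087 - 1 = 2086: (p + p//4 - p//100 + p//400) mod 7 = (2086 + 521 - 20 + 5) mod 7 = 2592 mod 7 = 2 -> Wednesday (Mon=0 ... Sun=6)
Days before November (Jan-Oct): 304; November 1 index = (2 + 304) mod 7 = 5 -> Saturday
First Thursday is November 6
Thursdays: 6, 13, 20, 27

4 Thursdays


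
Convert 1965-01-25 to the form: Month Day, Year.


ISO 1965-01-25 parses as year=1965, month=01, day=25
Month 1 -> January

January 25, 1965


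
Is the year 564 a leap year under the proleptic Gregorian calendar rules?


Gregorian leap year rule: divisible by 4, but not by 100, unless also by 400.
564 is divisible by 4 but not 100 -> leap year

Yes


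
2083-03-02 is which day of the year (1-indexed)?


Date: March 2, 2083
Days in months 1 through 2: 59
Plus 2 days in March

Day of year: 61


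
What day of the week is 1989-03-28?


Date: March 28, 1989
Anchor: Jan 1, 1989. With p = 1989 - 1 = 1988: (p + p//4 - p//100 + p//400) mod 7 = (1988 + 497 - 19 + 4) mod 7 = 2470 mod 7 = 6 -> Sunday (Mon=0 ... Sun=6)
Days before March (Jan-Feb): 59; offset = 59 + 28 - 1 = 86
Weekday index = (6 + 86) mod 7 = 1

Day of the week: Tuesday


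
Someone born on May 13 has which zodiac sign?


Date: May 13
Conventional tropical zodiac dates: Taurus from April 20 onward; Gemini starts May 21
May 13 falls within the Taurus range

Taurus


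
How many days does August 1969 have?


August 1969

31 days


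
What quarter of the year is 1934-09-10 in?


Month: September (month 9)
Q1: Jan-Mar, Q2: Apr-Jun, Q3: Jul-Sep, Q4: Oct-Dec

Q3


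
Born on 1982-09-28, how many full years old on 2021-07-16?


Birth: 1982-09-28
Reference: 2021-07-16
Year difference: 2021 - 1982 = 39
Birthday not yet reached in 2021, subtract 1

38 years old


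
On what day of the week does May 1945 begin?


Target: May 1, 1945
Anchor: Jan 1, 1945. With p = 1945 - 1 = 1944: (p + p//4 - p//100 + p//400) mod 7 = (1944 + 486 - 19 + 4) mod 7 = 2415 mod 7 = 0 -> Monday (Mon=0 ... Sun=6)
Days before May (Jan-Apr): 120 days
Weekday index = (0 + 120) mod 7 = 1

Tuesday


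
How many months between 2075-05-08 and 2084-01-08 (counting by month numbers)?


From May 2075 to January 2084
9 years * 12 = 108 months, minus 4 months = 104

104 months


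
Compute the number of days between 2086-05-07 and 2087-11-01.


From 2086-05-07 to 2087-11-01
2086-05-07: days before May = 31 + 28 + 31 + 30 = 120 (2086 is not a leap year); day of year = 120 + 7 = 127
2087-11-01: days before November = 31 + 28 + 31 + 30 + 31 + 30 + 31 + 31 + 30 + 31 = 304 (2087 is not a leap year); day of year = 304 + 1 = 305
Rest of 2086: 365 - 127 = 238
Total = 238 + 305 = 543

543 days


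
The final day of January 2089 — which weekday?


January 2089 has 31 days
Anchor: Jan 1, 2089. With p = 2089 - 1 = 2088: (p + p//4 - p//100 + p//400) mod 7 = (2088 + 522 - 20 + 5) mod 7 = 2595 mod 7 = 5 -> Saturday (Mon=0 ... Sun=6)
January 1 is the anchor itself -> Saturday
Last day offset: 31 - 1 = 30 days
Weekday index = (5 + 30) mod 7 = 0

Monday, January 31


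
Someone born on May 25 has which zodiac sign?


Date: May 25
Conventional tropical zodiac dates: Gemini from May 21 onward; Cancer starts June 21
May 25 falls within the Gemini range

Gemini


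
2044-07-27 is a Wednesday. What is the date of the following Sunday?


Current: Wednesday
Target: Sunday
Days ahead: 4

Next Sunday: 2044-07-31


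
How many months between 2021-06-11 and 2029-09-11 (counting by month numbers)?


From June 2021 to September 2029
8 years * 12 = 96 months, plus 3 months = 99

99 months


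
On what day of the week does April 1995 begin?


Target: April 1, 1995
Anchor: Jan 1, 1995. With p = 1995 - 1 = 1994: (p + p//4 - p//100 + p//400) mod 7 = (1994 + 498 - 19 + 4) mod 7 = 2477 mod 7 = 6 -> Sunday (Mon=0 ... Sun=6)
Days before April (Jan-Mar): 90 days
Weekday index = (6 + 90) mod 7 = 5

Saturday


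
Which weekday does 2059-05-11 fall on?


Date: May 11, 2059
Anchor: Jan 1, 2059. With p = 2059 - 1 = 2058: (p + p//4 - p//100 + p//400) mod 7 = (2058 + 514 - 20 + 5) mod 7 = 2557 mod 7 = 2 -> Wednesday (Mon=0 ... Sun=6)
Days before May (Jan-Apr): 120; offset = 120 + 11 - 1 = 130
Weekday index = (2 + 130) mod 7 = 6

Day of the week: Sunday


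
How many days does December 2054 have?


December 2054

31 days


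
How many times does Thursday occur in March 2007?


March 2007 has 31 days
Anchor: Jan 1, 2007. With p = 2007 - 1 = 2006: (p + p//4 - p//100 + p//400) mod 7 = (2006 + 501 - 20 + 5) mod 7 = 2492 mod 7 = 0 -> Monday (Mon=0 ... Sun=6)
Days before March (Jan-Feb): 59; March 1 index = (0 + 59) mod 7 = 3 -> Thursday
First Thursday is March 1
Thursdays: 1, 8, 15, 22, 29

5 Thursdays


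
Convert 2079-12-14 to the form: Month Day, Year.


ISO 2079-12-14 parses as year=2079, month=12, day=14
Month 12 -> December

December 14, 2079


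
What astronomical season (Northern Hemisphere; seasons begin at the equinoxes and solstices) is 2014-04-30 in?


Date: April 30
Astronomical Spring (approx.; exact equinox/solstice day varies by year): March 20 to June 20
April 30 falls within the Spring window

Spring


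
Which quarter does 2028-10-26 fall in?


Month: October (month 10)
Q1: Jan-Mar, Q2: Apr-Jun, Q3: Jul-Sep, Q4: Oct-Dec

Q4


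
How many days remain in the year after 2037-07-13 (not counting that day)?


Day of year: 194 of 365
Remaining = 365 - 194

171 days


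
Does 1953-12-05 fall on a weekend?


Anchor: Jan 1, 1953. With p = 1953 - 1 = 1952: (p + p//4 - p//100 + p//400) mod 7 = (1952 + 488 - 19 + 4) mod 7 = 2425 mod 7 = 3 -> Thursday (Mon=0 ... Sun=6)
Day of year: 339; offset = 338
Weekday index = (3 + 338) mod 7 = 5 -> Saturday
Weekend days: Saturday, Sunday

Yes


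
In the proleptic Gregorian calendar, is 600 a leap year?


Gregorian leap year rule: divisible by 4, but not by 100, unless also by 400.
600 is divisible by 100 but not 400 -> not a leap year

No


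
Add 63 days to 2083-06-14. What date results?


Start: 2083-06-14, add 63 days
June 2083 has 30 days: 30 - 14 = 16 days to June 30 -> 47 left
July 2083 has 31 days -> 16 left
August 2083: 16 <= 31 -> lands on August 16

Result: 2083-08-16


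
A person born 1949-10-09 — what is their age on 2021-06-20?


Birth: 1949-10-09
Reference: 2021-06-20
Year difference: 2021 - 1949 = 72
Birthday not yet reached in 2021, subtract 1

71 years old


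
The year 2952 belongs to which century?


Century = (year - 1) // 100 + 1
= (2952 - 1) // 100 + 1
= 2951 // 100 + 1
= 29 + 1

30th century


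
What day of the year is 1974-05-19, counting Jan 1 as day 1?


Date: May 19, 1974
Days in months 1 through 4: 120
Plus 19 days in May

Day of year: 139


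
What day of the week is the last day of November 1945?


November 1945 has 30 days
Anchor: Jan 1, 1945. With p = 1945 - 1 = 1944: (p + p//4 - p//100 + p//400) mod 7 = (1944 + 486 - 19 + 4) mod 7 = 2415 mod 7 = 0 -> Monday (Mon=0 ... Sun=6)
Days before November (Jan-Oct): 304; November 1 index = (0 + 304) mod 7 = 3 -> Thursday
Last day offset: 30 - 1 = 29 days
Weekday index = (3 + 29) mod 7 = 4

Friday, November 30


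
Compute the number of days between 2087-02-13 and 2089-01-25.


From 2087-02-13 to 2089-01-25
2087-02-13: days before February = 31; day of year = 31 + 13 = 44
2089-01-25: day of year = 25
Rest of 2087: 365 - 44 = 321
Full years 2088 (366): 366
Total = 321 + 366 + 25 = 712

712 days


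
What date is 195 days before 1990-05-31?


Start: 1990-05-31, subtract 195 days
Back 31 days from May 31 reaches April 30, 1990 -> 164 left
April 1990 has 30 days -> back to March 31, 1990 -> 134 left
March 1990 has 31 days -> back to February 28, 1990 -> 103 left
February 1990 has 28 days -> back to January 31, 1990 -> 75 left
January 1990 has 31 days -> back to December 31, 1989 -> 44 left
December 1989 has 31 days -> back to November 30, 1989 -> 13 left
November 1989: 30 - 13 = 17 -> lands on November 17

Result: 1989-11-17


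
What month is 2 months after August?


August is month 8
8 + 2 = 10

October


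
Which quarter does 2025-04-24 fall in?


Month: April (month 4)
Q1: Jan-Mar, Q2: Apr-Jun, Q3: Jul-Sep, Q4: Oct-Dec

Q2


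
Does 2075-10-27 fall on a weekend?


Anchor: Jan 1, 2075. With p = 2075 - 1 = 2074: (p + p//4 - p//100 + p//400) mod 7 = (2074 + 518 - 20 + 5) mod 7 = 2577 mod 7 = 1 -> Tuesday (Mon=0 ... Sun=6)
Day of year: 300; offset = 299
Weekday index = (1 + 299) mod 7 = 6 -> Sunday
Weekend days: Saturday, Sunday

Yes


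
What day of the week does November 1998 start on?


Target: November 1, 1998
Anchor: Jan 1, 1998. With p = 1998 - 1 = 1997: (p + p//4 - p//100 + p//400) mod 7 = (1997 + 499 - 19 + 4) mod 7 = 2481 mod 7 = 3 -> Thursday (Mon=0 ... Sun=6)
Days before November (Jan-Oct): 304 days
Weekday index = (3 + 304) mod 7 = 6

Sunday


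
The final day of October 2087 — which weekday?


October 2087 has 31 days
Anchor: Jan 1, 2087. With p = 2087 - 1 = 2086: (p + p//4 - p//100 + p//400) mod 7 = (2086 + 521 - 20 + 5) mod 7 = 2592 mod 7 = 2 -> Wednesday (Mon=0 ... Sun=6)
Days before October (Jan-Sep): 273; October 1 index = (2 + 273) mod 7 = 2 -> Wednesday
Last day offset: 31 - 1 = 30 days
Weekday index = (2 + 30) mod 7 = 4

Friday, October 31


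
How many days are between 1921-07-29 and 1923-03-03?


From 1921-07-29 to 1923-03-03
1921-07-29: days before July = 31 + 28 + 31 + 30 + 31 + 30 = 181 (1921 is not a leap year); day of year = 181 + 29 = 210
1923-03-03: days before March = 31 + 28 = 59 (1923 is not a leap year); day of year = 59 + 3 = 62
Rest of 1921: 365 - 210 = 155
Full years 1922 (365): 365
Total = 155 + 365 + 62 = 582

582 days


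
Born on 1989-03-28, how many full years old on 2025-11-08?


Birth: 1989-03-28
Reference: 2025-11-08
Year difference: 2025 - 1989 = 36

36 years old


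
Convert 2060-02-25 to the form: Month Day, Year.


ISO 2060-02-25 parses as year=2060, month=02, day=25
Month 2 -> February

February 25, 2060


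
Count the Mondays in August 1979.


August 1979 has 31 days
Anchor: Jan 1, 1979. With p = 1979 - 1 = 1978: (p + p//4 - p//100 + p//400) mod 7 = (1978 + 494 - 19 + 4) mod 7 = 2457 mod 7 = 0 -> Monday (Mon=0 ... Sun=6)
Days before August (Jan-Jul): 212; August 1 index = (0 + 212) mod 7 = 2 -> Wednesday
First Monday is August 6
Mondays: 6, 13, 20, 27

4 Mondays


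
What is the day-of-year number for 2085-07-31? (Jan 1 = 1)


Date: July 31, 2085
Days in months 1 through 6: 181
Plus 31 days in July

Day of year: 212


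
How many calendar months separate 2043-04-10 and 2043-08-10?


From April 2043 to August 2043
0 years * 12 = 0 months, plus 4 months = 4

4 months


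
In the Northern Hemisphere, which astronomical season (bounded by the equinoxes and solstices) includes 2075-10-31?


Date: October 31
Astronomical Autumn (approx.; exact equinox/solstice day varies by year): September 22 to December 20
October 31 falls within the Autumn window

Autumn


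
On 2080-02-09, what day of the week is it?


Date: February 9, 2080
Anchor: Jan 1, 2080. With p = 2080 - 1 = 2079: (p + p//4 - p//100 + p//400) mod 7 = (2079 + 519 - 20 + 5) mod 7 = 2583 mod 7 = 0 -> Monday (Mon=0 ... Sun=6)
Days before February (Jan): 31; offset = 31 + 9 - 1 = 39
Weekday index = (0 + 39) mod 7 = 4

Day of the week: Friday


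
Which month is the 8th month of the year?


Month 8 of 12

August


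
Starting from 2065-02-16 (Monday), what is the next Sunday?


Current: Monday
Target: Sunday
Days ahead: 6

Next Sunday: 2065-02-22


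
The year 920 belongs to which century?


Century = (year - 1) // 100 + 1
= (920 - 1) // 100 + 1
= 919 // 100 + 1
= 9 + 1

10th century


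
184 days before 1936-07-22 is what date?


Start: 1936-07-22, subtract 184 days
Back 22 days from July 22 reaches June 30, 1936 -> 162 left
June 1936 has 30 days -> back to May 31, 1936 -> 132 left
May 1936 has 31 days -> back to April 30, 1936 -> 101 left
April 1936 has 30 days -> back to March 31, 1936 -> 71 left
March 1936 has 31 days -> back to February 29, 1936 -> 40 left
February 1936 has 29 days -> back to January 31, 1936 -> 11 left
January 1936: 31 - 11 = 20 -> lands on January 20

Result: 1936-01-20


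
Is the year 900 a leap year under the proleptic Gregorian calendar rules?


Gregorian leap year rule: divisible by 4, but not by 100, unless also by 400.
900 is divisible by 100 but not 400 -> not a leap year

No


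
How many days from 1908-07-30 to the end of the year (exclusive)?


Day of year: 212 of 366
Remaining = 366 - 212

154 days


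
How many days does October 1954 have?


October 1954

31 days


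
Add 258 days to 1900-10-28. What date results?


Start: 1900-10-28, add 258 days
October 1900 has 31 days: 31 - 28 = 3 days to October 31 -> 255 left
November 1900 has 30 days -> 225 left
December 1900 has 31 days -> 194 left
January 1901 has 31 days -> 163 left
February 1901 has 28 days -> 135 left
March 1901 has 31 days -> 104 left
April 1901 has 30 days -> 74 left
May 1901 has 31 days -> 43 left
June 1901 has 30 days -> 13 left
July 1901: 13 <= 31 -> lands on July 13

Result: 1901-07-13


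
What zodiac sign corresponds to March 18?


Date: March 18
Conventional tropical zodiac dates: Pisces from February 19 onward; Aries starts March 21
March 18 falls within the Pisces range

Pisces


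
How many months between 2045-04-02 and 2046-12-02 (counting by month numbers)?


From April 2045 to December 2046
1 year * 12 = 12 months, plus 8 months = 20

20 months


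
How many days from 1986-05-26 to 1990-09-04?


From 1986-05-26 to 1990-09-04
1986-05-26: days before May = 31 + 28 + 31 + 30 = 120 (1986 is not a leap year); day of year = 120 + 26 = 146
1990-09-04: days before September = 31 + 28 + 31 + 30 + 31 + 30 + 31 + 31 = 243 (1990 is not a leap year); day of year = 243 + 4 = 247
Rest of 1986: 365 - 146 = 219
Full years 1987 (365), 1988 (366), 1989 (365): 1096
Total = 219 + 1096 + 247 = 1562

1562 days


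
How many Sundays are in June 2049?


June 2049 has 30 days
Anchor: Jan 1, 2049. With p = 2049 - 1 = 2048: (p + p//4 - p//100 + p//400) mod 7 = (2048 + 512 - 20 + 5) mod 7 = 2545 mod 7 = 4 -> Friday (Mon=0 ... Sun=6)
Days before June (Jan-May): 151; June 1 index = (4 + 151) mod 7 = 1 -> Tuesday
First Sunday is June 6
Sundays: 6, 13, 20, 27

4 Sundays
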